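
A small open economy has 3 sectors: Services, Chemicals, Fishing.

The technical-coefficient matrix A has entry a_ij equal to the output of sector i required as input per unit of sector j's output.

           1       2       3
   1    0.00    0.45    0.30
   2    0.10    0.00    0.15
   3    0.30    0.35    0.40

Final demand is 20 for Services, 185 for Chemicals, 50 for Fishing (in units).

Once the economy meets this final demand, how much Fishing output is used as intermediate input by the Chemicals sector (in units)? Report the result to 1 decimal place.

z_32 = 92.3

I − A =
  [   1.00    -0.45    -0.30]
  [  -0.10     1.00    -0.15]
  [  -0.30    -0.35     0.60]
Cofactors of I−A, C_ij = (−1)^(i+j)·(minor ij) (rows/columns in the sector order above):
  C_11 = (1.00)(0.60) − (-0.15)(-0.35) = 0.5475
  C_12 = −[(-0.10)(0.60) − (-0.15)(-0.30)] = 0.1050
  C_13 = (-0.10)(-0.35) − (1.00)(-0.30) = 0.3350
  C_21 = −[(-0.45)(0.60) − (-0.30)(-0.35)] = 0.3750
  C_22 = (1.00)(0.60) − (-0.30)(-0.30) = 0.5100
  C_23 = −[(1.00)(-0.35) − (-0.45)(-0.30)] = 0.4850
  C_31 = (-0.45)(-0.15) − (-0.30)(1.00) = 0.3675
  C_32 = −[(1.00)(-0.15) − (-0.30)(-0.10)] = 0.1800
  C_33 = (1.00)(1.00) − (-0.45)(-0.10) = 0.9550
det(I−A) = Σ_j (I−A)_1j·C_1j = (1.00)(0.5475) + (-0.45)(0.1050) + (-0.30)(0.3350) = 0.39975
adj(I−A) = Cᵀ =
  [ 0.5475   0.3750   0.3675]
  [ 0.1050   0.5100   0.1800]
  [ 0.3350   0.4850   0.9550]
(I − A)⁻¹ = adj(I−A) / det(I−A) ≈
  [   1.3696     0.9381     0.9193]
  [   0.2627     1.2758     0.4503]
  [   0.8380     1.2133     2.3890]
First solve x = (I − A)⁻¹ d = adj(I−A)·d / det(I−A); in particular x_2 = (0.1050·20 + 0.5100·185 + 0.1800·50) / 0.39975 = 105.45 / 0.39975 ≈ 263.790.
Intermediate flow from 3 to 2: z_32 = a_32 · x_2 = 0.35 × 105.45 / 0.39975 = 36.9075 / 0.39975 ≈ 92.3.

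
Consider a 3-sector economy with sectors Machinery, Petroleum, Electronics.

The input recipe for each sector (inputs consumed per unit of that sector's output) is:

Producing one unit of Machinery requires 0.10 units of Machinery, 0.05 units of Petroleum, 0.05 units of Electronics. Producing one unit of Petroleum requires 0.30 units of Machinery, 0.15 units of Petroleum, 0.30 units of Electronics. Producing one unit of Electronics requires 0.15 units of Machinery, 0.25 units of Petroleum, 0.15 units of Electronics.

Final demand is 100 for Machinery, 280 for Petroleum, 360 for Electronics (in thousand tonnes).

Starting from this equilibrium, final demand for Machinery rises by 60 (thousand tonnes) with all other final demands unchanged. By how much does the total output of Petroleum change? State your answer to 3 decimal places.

Δx_P = 5.918

I − A =
  [   0.90    -0.30    -0.15]
  [  -0.05     0.85    -0.25]
  [  -0.05    -0.30     0.85]
Cofactors of I−A, C_ij = (−1)^(i+j)·(minor ij) (rows/columns in the sector order above):
  C_11 = (0.85)(0.85) − (-0.25)(-0.30) = 0.6475
  C_12 = −[(-0.05)(0.85) − (-0.25)(-0.05)] = 0.0550
  C_13 = (-0.05)(-0.30) − (0.85)(-0.05) = 0.0575
  C_21 = −[(-0.30)(0.85) − (-0.15)(-0.30)] = 0.3000
  C_22 = (0.90)(0.85) − (-0.15)(-0.05) = 0.7575
  C_23 = −[(0.90)(-0.30) − (-0.30)(-0.05)] = 0.2850
  C_31 = (-0.30)(-0.25) − (-0.15)(0.85) = 0.2025
  C_32 = −[(0.90)(-0.25) − (-0.15)(-0.05)] = 0.2325
  C_33 = (0.90)(0.85) − (-0.30)(-0.05) = 0.7500
det(I−A) = Σ_j (I−A)_1j·C_1j = (0.90)(0.6475) + (-0.30)(0.0550) + (-0.15)(0.0575) = 0.557625
adj(I−A) = Cᵀ =
  [ 0.6475   0.3000   0.2025]
  [ 0.0550   0.7575   0.2325]
  [ 0.0575   0.2850   0.7500]
(I − A)⁻¹ = adj(I−A) / det(I−A) ≈
  [   1.1612     0.5380     0.3631]
  [   0.0986     1.3584     0.4169]
  [   0.1031     0.5111     1.3450]
Δx = (I − A)⁻¹ Δd with Δd having +60 in the Machinery component and 0 elsewhere.
So Δx_P = L_PM · (+60), where L_PM = adj(I−A)_PM / det(I−A) = 0.0550 / 0.557625.
Δx_P = 0.0550 × (+60) / 0.557625 = 3.30 / 0.557625 ≈ 5.918.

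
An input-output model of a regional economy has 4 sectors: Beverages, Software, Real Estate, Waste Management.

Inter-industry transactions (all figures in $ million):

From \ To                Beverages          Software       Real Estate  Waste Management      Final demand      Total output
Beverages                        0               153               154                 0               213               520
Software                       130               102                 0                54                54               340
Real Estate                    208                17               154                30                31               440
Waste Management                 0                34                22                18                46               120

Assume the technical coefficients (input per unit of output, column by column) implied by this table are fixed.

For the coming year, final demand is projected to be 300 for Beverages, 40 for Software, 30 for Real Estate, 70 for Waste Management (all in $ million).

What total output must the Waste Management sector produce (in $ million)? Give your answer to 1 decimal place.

Technical coefficients a_ij = z_ij / X_j:
  a_BB = 0/520 = 0.00, a_SB = 130/520 = 0.25, a_RB = 208/520 = 0.40, a_WB = 0/520 = 0.00
  a_BS = 153/340 = 0.45, a_SS = 102/340 = 0.30, a_RS = 17/340 = 0.05, a_WS = 34/340 = 0.10
  a_BR = 154/440 = 0.35, a_SR = 0/440 = 0.00, a_RR = 154/440 = 0.35, a_WR = 22/440 = 0.05
  a_BW = 0/120 = 0.00, a_SW = 54/120 = 0.45, a_RW = 30/120 = 0.25, a_WW = 18/120 = 0.15
I − A =
  [   1.00    -0.45    -0.35     0.00]
  [  -0.25     0.70     0.00    -0.45]
  [  -0.40    -0.05     0.65    -0.25]
  [   0.00    -0.10    -0.05     0.85]
Compute the cofactors C_ij = (−1)^(i+j)·(3×3 minor ij) of I−A; the adjugate is their transpose:
adj(I−A) = Cᵀ =
  [ 0.347625   0.266625   0.202625   0.200750]
  [ 0.144000   0.421000   0.096875   0.251375]
  [ 0.236875   0.220500   0.454375   0.250375]
  [ 0.030875   0.062500   0.038125   0.279500]
det(I−A) = Σ_j (I−A)_1j·C_1j = (1.00)(0.347625) + (-0.45)(0.144000) + (-0.35)(0.236875) + (0.00)(0.030875) = 0.19991875
(I − A)⁻¹ = adj(I−A) / det(I−A) ≈
  [   1.7388     1.3337     1.0135     1.0042]
  [   0.7203     2.1059     0.4846     1.2574]
  [   1.1849     1.1029     2.2728     1.2524]
  [   0.1544     0.3126     0.1907     1.3981]
x = (I − A)⁻¹ d = adj(I−A)·d / det(I−A), with det(I−A) = 0.19991875:
  x_B = (0.347625·300 + 0.266625·40 + 0.202625·30 + 0.200750·70) / 0.19991875 = 135.08375 / 0.19991875 ≈ 675.7
  x_S = (0.144000·300 + 0.421000·40 + 0.096875·30 + 0.251375·70) / 0.19991875 = 80.5425 / 0.19991875 ≈ 402.9
  x_R = (0.236875·300 + 0.220500·40 + 0.454375·30 + 0.250375·70) / 0.19991875 = 111.04 / 0.19991875 ≈ 555.4
  x_W = (0.030875·300 + 0.062500·40 + 0.038125·30 + 0.279500·70) / 0.19991875 = 32.47125 / 0.19991875 ≈ 162.4

x_W = 162.4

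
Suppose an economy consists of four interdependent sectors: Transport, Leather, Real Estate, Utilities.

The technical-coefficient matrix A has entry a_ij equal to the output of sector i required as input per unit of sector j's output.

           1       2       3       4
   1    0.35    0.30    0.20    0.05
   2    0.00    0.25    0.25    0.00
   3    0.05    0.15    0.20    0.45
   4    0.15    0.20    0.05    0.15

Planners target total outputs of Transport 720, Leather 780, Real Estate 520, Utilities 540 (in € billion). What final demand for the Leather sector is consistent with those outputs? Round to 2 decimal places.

I − A =
  [   0.65    -0.30    -0.20    -0.05]
  [   0.00     0.75    -0.25     0.00]
  [  -0.05    -0.15     0.80    -0.45]
  [  -0.15    -0.20    -0.05     0.85]
d = (I − A) x:
  d_1 = (+0.65)·720 + (-0.30)·780 + (-0.20)·520 + (-0.05)·540 = 103.00
  d_2 = (+0.00)·720 + (+0.75)·780 + (-0.25)·520 + (+0.00)·540 = 455.00
  d_3 = (-0.05)·720 + (-0.15)·780 + (+0.80)·520 + (-0.45)·540 = 20.00
  d_4 = (-0.15)·720 + (-0.20)·780 + (-0.05)·520 + (+0.85)·540 = 169.00

d_2 = 455.00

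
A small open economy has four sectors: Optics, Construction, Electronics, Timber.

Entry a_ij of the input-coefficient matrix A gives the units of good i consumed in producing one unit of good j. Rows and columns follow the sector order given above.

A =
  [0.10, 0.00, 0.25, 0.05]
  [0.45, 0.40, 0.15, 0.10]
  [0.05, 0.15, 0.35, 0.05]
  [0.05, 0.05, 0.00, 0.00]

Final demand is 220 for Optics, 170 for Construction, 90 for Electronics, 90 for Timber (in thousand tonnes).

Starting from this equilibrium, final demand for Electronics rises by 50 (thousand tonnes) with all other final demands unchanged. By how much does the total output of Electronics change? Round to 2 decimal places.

I − A =
  [   0.90     0.00    -0.25    -0.05]
  [  -0.45     0.60    -0.15    -0.10]
  [  -0.05    -0.15     0.65    -0.05]
  [  -0.05    -0.05     0.00     1.00]
Compute the cofactors C_ij = (−1)^(i+j)·(3×3 minor ij) of I−A; the adjugate is their transpose:
adj(I−A) = Cᵀ =
  [ 0.363875   0.039750   0.149125   0.029625]
  [ 0.303625   0.570250   0.248375   0.084625]
  [ 0.100625   0.137000   0.532875   0.045375]
  [ 0.033375   0.030500   0.019875   0.306375]
det(I−A) = Σ_j (I−A)_1j·C_1j = (0.90)(0.363875) + (0.00)(0.303625) + (-0.25)(0.100625) + (-0.05)(0.033375) = 0.3006625
(I − A)⁻¹ = adj(I−A) / det(I−A) ≈
  [   1.2102     0.1322     0.4960     0.0985]
  [   1.0099     1.8966     0.8261     0.2815]
  [   0.3347     0.4557     1.7723     0.1509]
  [   0.1110     0.1014     0.0661     1.0190]
Δx = (I − A)⁻¹ Δd with Δd having +50 in the Electronics component and 0 elsewhere.
So Δx_3 = L_33 · (+50), where L_33 = adj(I−A)_33 / det(I−A) = 0.532875 / 0.3006625.
Δx_3 = 0.532875 × (+50) / 0.3006625 = 26.64375 / 0.3006625 ≈ 88.62.

Δx_3 = 88.62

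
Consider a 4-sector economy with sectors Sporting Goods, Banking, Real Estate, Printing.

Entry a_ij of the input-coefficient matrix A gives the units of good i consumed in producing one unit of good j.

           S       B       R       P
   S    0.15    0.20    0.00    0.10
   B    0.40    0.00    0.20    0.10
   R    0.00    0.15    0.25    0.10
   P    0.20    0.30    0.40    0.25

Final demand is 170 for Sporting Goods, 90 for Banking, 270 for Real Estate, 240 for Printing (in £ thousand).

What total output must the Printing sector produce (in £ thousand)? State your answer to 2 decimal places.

x_P = 924.93

I − A =
  [   0.85    -0.20     0.00    -0.10]
  [  -0.40     1.00    -0.20    -0.10]
  [   0.00    -0.15     0.75    -0.10]
  [  -0.20    -0.30    -0.40     0.75]
Compute the cofactors C_ij = (−1)^(i+j)·(3×3 minor ij) of I−A; the adjugate is their transpose:
adj(I−A) = Cᵀ =
  [ 0.465500   0.133000   0.084000   0.091000]
  [ 0.228000   0.429125   0.173500   0.110750]
  [ 0.080000   0.122125   0.516000   0.095750]
  [ 0.258000   0.272250   0.367000   0.552000]
det(I−A) = Σ_j (I−A)_1j·C_1j = (0.85)(0.465500) + (-0.20)(0.228000) + (0.00)(0.080000) + (-0.10)(0.258000) = 0.324275
(I − A)⁻¹ = adj(I−A) / det(I−A) ≈
  [   1.4355     0.4101     0.2590     0.2806]
  [   0.7031     1.3233     0.5350     0.3415]
  [   0.2467     0.3766     1.5912     0.2953]
  [   0.7956     0.8396     1.1318     1.7023]
x = (I − A)⁻¹ d = adj(I−A)·d / det(I−A), with det(I−A) = 0.324275:
  x_S = (0.465500·170 + 0.133000·90 + 0.084000·270 + 0.091000·240) / 0.324275 = 135.625 / 0.324275 ≈ 418.24
  x_B = (0.228000·170 + 0.429125·90 + 0.173500·270 + 0.110750·240) / 0.324275 = 150.80625 / 0.324275 ≈ 465.06
  x_R = (0.080000·170 + 0.122125·90 + 0.516000·270 + 0.095750·240) / 0.324275 = 186.89125 / 0.324275 ≈ 576.34
  x_P = (0.258000·170 + 0.272250·90 + 0.367000·270 + 0.552000·240) / 0.324275 = 299.9325 / 0.324275 ≈ 924.93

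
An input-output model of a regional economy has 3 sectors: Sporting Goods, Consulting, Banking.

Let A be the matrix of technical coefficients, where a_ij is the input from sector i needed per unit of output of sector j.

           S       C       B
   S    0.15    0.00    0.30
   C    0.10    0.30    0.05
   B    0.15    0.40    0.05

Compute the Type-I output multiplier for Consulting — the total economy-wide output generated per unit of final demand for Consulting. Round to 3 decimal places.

m_C = 2.422

I − A =
  [   0.85     0.00    -0.30]
  [  -0.10     0.70    -0.05]
  [  -0.15    -0.40     0.95]
Cofactors of I−A, C_ij = (−1)^(i+j)·(minor ij) (rows/columns in the sector order above):
  C_11 = (0.70)(0.95) − (-0.05)(-0.40) = 0.6450
  C_12 = −[(-0.10)(0.95) − (-0.05)(-0.15)] = 0.1025
  C_13 = (-0.10)(-0.40) − (0.70)(-0.15) = 0.1450
  C_21 = −[(0.00)(0.95) − (-0.30)(-0.40)] = 0.1200
  C_22 = (0.85)(0.95) − (-0.30)(-0.15) = 0.7625
  C_23 = −[(0.85)(-0.40) − (0.00)(-0.15)] = 0.3400
  C_31 = (0.00)(-0.05) − (-0.30)(0.70) = 0.2100
  C_32 = −[(0.85)(-0.05) − (-0.30)(-0.10)] = 0.0725
  C_33 = (0.85)(0.70) − (0.00)(-0.10) = 0.5950
det(I−A) = Σ_j (I−A)_1j·C_1j = (0.85)(0.6450) + (0.00)(0.1025) + (-0.30)(0.1450) = 0.50475
adj(I−A) = Cᵀ =
  [ 0.6450   0.1200   0.2100]
  [ 0.1025   0.7625   0.0725]
  [ 0.1450   0.3400   0.5950]
(I − A)⁻¹ = adj(I−A) / det(I−A) ≈
  [   1.2779     0.2377     0.4160]
  [   0.2031     1.5106     0.1436]
  [   0.2873     0.6736     1.1788]
The output multiplier for sector j is the column-j sum of the Leontief inverse (I − A)⁻¹ = adj(I−A) / det(I−A).
Column C of adj(I−A): (0.1200, 0.7625, 0.3400); det(I−A) = 0.50475.
m_C = (0.1200 + 0.7625 + 0.3400) / 0.50475 = 1.2225 / 0.50475 ≈ 2.422.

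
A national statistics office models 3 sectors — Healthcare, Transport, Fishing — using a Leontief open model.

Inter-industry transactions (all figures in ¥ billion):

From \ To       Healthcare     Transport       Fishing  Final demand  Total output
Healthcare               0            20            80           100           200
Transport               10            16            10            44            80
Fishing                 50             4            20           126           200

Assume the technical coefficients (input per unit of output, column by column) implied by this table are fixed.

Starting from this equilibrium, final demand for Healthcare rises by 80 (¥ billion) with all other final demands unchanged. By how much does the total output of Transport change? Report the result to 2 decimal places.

Δx_T = 7.39

Technical coefficients a_ij = z_ij / X_j:
  a_HH = 0/200 = 0.00, a_TH = 10/200 = 0.05, a_FH = 50/200 = 0.25
  a_HT = 20/80 = 0.25, a_TT = 16/80 = 0.20, a_FT = 4/80 = 0.05
  a_HF = 80/200 = 0.40, a_TF = 10/200 = 0.05, a_FF = 20/200 = 0.10
I − A =
  [   1.00    -0.25    -0.40]
  [  -0.05     0.80    -0.05]
  [  -0.25    -0.05     0.90]
Cofactors of I−A, C_ij = (−1)^(i+j)·(minor ij) (rows/columns in the sector order above):
  C_11 = (0.80)(0.90) − (-0.05)(-0.05) = 0.7175
  C_12 = −[(-0.05)(0.90) − (-0.05)(-0.25)] = 0.0575
  C_13 = (-0.05)(-0.05) − (0.80)(-0.25) = 0.2025
  C_21 = −[(-0.25)(0.90) − (-0.40)(-0.05)] = 0.2450
  C_22 = (1.00)(0.90) − (-0.40)(-0.25) = 0.8000
  C_23 = −[(1.00)(-0.05) − (-0.25)(-0.25)] = 0.1125
  C_31 = (-0.25)(-0.05) − (-0.40)(0.80) = 0.3325
  C_32 = −[(1.00)(-0.05) − (-0.40)(-0.05)] = 0.0700
  C_33 = (1.00)(0.80) − (-0.25)(-0.05) = 0.7875
det(I−A) = Σ_j (I−A)_1j·C_1j = (1.00)(0.7175) + (-0.25)(0.0575) + (-0.40)(0.2025) = 0.622125
adj(I−A) = Cᵀ =
  [ 0.7175   0.2450   0.3325]
  [ 0.0575   0.8000   0.0700]
  [ 0.2025   0.1125   0.7875]
(I − A)⁻¹ = adj(I−A) / det(I−A) ≈
  [   1.1533     0.3938     0.5345]
  [   0.0924     1.2859     0.1125]
  [   0.3255     0.1808     1.2658]
Δx = (I − A)⁻¹ Δd with Δd having +80 in the Healthcare component and 0 elsewhere.
So Δx_T = L_TH · (+80), where L_TH = adj(I−A)_TH / det(I−A) = 0.0575 / 0.622125.
Δx_T = 0.0575 × (+80) / 0.622125 = 4.60 / 0.622125 ≈ 7.39.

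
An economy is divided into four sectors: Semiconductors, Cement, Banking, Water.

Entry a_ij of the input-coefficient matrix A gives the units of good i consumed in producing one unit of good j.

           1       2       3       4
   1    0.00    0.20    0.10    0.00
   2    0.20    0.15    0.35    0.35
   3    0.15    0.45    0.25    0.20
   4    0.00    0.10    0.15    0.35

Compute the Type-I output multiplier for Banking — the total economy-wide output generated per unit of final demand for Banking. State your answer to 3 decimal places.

I − A =
  [   1.00    -0.20    -0.10     0.00]
  [  -0.20     0.85    -0.35    -0.35]
  [  -0.15    -0.45     0.75    -0.20]
  [   0.00    -0.10    -0.15     0.65]
Compute the cofactors C_ij = (−1)^(i+j)·(3×3 minor ij) of I−A; the adjugate is their transpose:
adj(I−A) = Cᵀ =
  [ 0.229625   0.122750   0.107750   0.099250]
  [ 0.133500   0.447750   0.293000   0.331250]
  [ 0.140125   0.332000   0.491500   0.330000]
  [ 0.052875   0.145500   0.158500   0.417750]
det(I−A) = Σ_j (I−A)_1j·C_1j = (1.00)(0.229625) + (-0.20)(0.133500) + (-0.10)(0.140125) + (0.00)(0.052875) = 0.1889125
(I − A)⁻¹ = adj(I−A) / det(I−A) ≈
  [   1.2155     0.6498     0.5704     0.5254]
  [   0.7067     2.3701     1.5510     1.7535]
  [   0.7417     1.7574     2.6017     1.7468]
  [   0.2799     0.7702     0.8390     2.2113]
The output multiplier for sector j is the column-j sum of the Leontief inverse (I − A)⁻¹ = adj(I−A) / det(I−A).
Column 3 of adj(I−A): (0.107750, 0.293000, 0.491500, 0.158500); det(I−A) = 0.1889125.
m_3 = (0.107750 + 0.293000 + 0.491500 + 0.158500) / 0.1889125 = 1.05075 / 0.1889125 ≈ 5.562.

m_3 = 5.562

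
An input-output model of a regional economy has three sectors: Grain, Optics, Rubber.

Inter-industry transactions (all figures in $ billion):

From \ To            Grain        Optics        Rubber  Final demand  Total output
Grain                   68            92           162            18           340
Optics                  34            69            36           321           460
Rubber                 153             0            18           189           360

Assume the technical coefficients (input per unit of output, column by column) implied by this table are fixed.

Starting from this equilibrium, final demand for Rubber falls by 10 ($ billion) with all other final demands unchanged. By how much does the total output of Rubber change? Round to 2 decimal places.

Technical coefficients a_ij = z_ij / X_j:
  a_11 = 68/340 = 0.20, a_21 = 34/340 = 0.10, a_31 = 153/340 = 0.45
  a_12 = 92/460 = 0.20, a_22 = 69/460 = 0.15, a_32 = 0/460 = 0.00
  a_13 = 162/360 = 0.45, a_23 = 36/360 = 0.10, a_33 = 18/360 = 0.05
I − A =
  [   0.80    -0.20    -0.45]
  [  -0.10     0.85    -0.10]
  [  -0.45     0.00     0.95]
Cofactors of I−A, C_ij = (−1)^(i+j)·(minor ij) (rows/columns in the sector order above):
  C_11 = (0.85)(0.95) − (-0.10)(0.00) = 0.8075
  C_12 = −[(-0.10)(0.95) − (-0.10)(-0.45)] = 0.1400
  C_13 = (-0.10)(0.00) − (0.85)(-0.45) = 0.3825
  C_21 = −[(-0.20)(0.95) − (-0.45)(0.00)] = 0.1900
  C_22 = (0.80)(0.95) − (-0.45)(-0.45) = 0.5575
  C_23 = −[(0.80)(0.00) − (-0.20)(-0.45)] = 0.0900
  C_31 = (-0.20)(-0.10) − (-0.45)(0.85) = 0.4025
  C_32 = −[(0.80)(-0.10) − (-0.45)(-0.10)] = 0.1250
  C_33 = (0.80)(0.85) − (-0.20)(-0.10) = 0.6600
det(I−A) = Σ_j (I−A)_1j·C_1j = (0.80)(0.8075) + (-0.20)(0.1400) + (-0.45)(0.3825) = 0.445875
adj(I−A) = Cᵀ =
  [ 0.8075   0.1900   0.4025]
  [ 0.1400   0.5575   0.1250]
  [ 0.3825   0.0900   0.6600]
(I − A)⁻¹ = adj(I−A) / det(I−A) ≈
  [   1.8110     0.4261     0.9027]
  [   0.3140     1.2504     0.2803]
  [   0.8579     0.2019     1.4802]
Δx = (I − A)⁻¹ Δd with Δd having -10 in the Rubber component and 0 elsewhere.
So Δx_3 = L_33 · (-10), where L_33 = adj(I−A)_33 / det(I−A) = 0.6600 / 0.445875.
Δx_3 = 0.6600 × (-10) / 0.445875 = -6.60 / 0.445875 ≈ -14.80.

Δx_3 = -14.80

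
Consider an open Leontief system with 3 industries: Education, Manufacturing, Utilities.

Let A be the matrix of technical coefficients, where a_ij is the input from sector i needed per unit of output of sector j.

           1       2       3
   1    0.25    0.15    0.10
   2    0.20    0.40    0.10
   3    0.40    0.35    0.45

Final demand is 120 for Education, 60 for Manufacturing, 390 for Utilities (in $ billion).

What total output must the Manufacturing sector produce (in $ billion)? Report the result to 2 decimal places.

I − A =
  [   0.75    -0.15    -0.10]
  [  -0.20     0.60    -0.10]
  [  -0.40    -0.35     0.55]
Cofactors of I−A, C_ij = (−1)^(i+j)·(minor ij) (rows/columns in the sector order above):
  C_11 = (0.60)(0.55) − (-0.10)(-0.35) = 0.2950
  C_12 = −[(-0.20)(0.55) − (-0.10)(-0.40)] = 0.1500
  C_13 = (-0.20)(-0.35) − (0.60)(-0.40) = 0.3100
  C_21 = −[(-0.15)(0.55) − (-0.10)(-0.35)] = 0.1175
  C_22 = (0.75)(0.55) − (-0.10)(-0.40) = 0.3725
  C_23 = −[(0.75)(-0.35) − (-0.15)(-0.40)] = 0.3225
  C_31 = (-0.15)(-0.10) − (-0.10)(0.60) = 0.0750
  C_32 = −[(0.75)(-0.10) − (-0.10)(-0.20)] = 0.0950
  C_33 = (0.75)(0.60) − (-0.15)(-0.20) = 0.4200
det(I−A) = Σ_j (I−A)_1j·C_1j = (0.75)(0.2950) + (-0.15)(0.1500) + (-0.10)(0.3100) = 0.16775
adj(I−A) = Cᵀ =
  [ 0.2950   0.1175   0.0750]
  [ 0.1500   0.3725   0.0950]
  [ 0.3100   0.3225   0.4200]
(I − A)⁻¹ = adj(I−A) / det(I−A) ≈
  [   1.7586     0.7004     0.4471]
  [   0.8942     2.2206     0.5663]
  [   1.8480     1.9225     2.5037]
x = (I − A)⁻¹ d = adj(I−A)·d / det(I−A), with det(I−A) = 0.16775:
  x_1 = (0.2950·120 + 0.1175·60 + 0.0750·390) / 0.16775 = 71.70 / 0.16775 ≈ 427.42
  x_2 = (0.1500·120 + 0.3725·60 + 0.0950·390) / 0.16775 = 77.40 / 0.16775 ≈ 461.40
  x_3 = (0.3100·120 + 0.3225·60 + 0.4200·390) / 0.16775 = 220.35 / 0.16775 ≈ 1313.56

x_2 = 461.40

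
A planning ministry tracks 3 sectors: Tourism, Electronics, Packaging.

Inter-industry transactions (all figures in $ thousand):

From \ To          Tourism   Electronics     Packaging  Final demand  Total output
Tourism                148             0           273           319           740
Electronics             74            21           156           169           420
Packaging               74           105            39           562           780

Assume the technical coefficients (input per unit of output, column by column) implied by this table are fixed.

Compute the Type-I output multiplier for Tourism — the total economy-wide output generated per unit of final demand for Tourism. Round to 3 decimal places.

Technical coefficients a_ij = z_ij / X_j:
  a_TT = 148/740 = 0.20, a_ET = 74/740 = 0.10, a_PT = 74/740 = 0.10
  a_TE = 0/420 = 0.00, a_EE = 21/420 = 0.05, a_PE = 105/420 = 0.25
  a_TP = 273/780 = 0.35, a_EP = 156/780 = 0.20, a_PP = 39/780 = 0.05
I − A =
  [   0.80     0.00    -0.35]
  [  -0.10     0.95    -0.20]
  [  -0.10    -0.25     0.95]
Cofactors of I−A, C_ij = (−1)^(i+j)·(minor ij) (rows/columns in the sector order above):
  C_11 = (0.95)(0.95) − (-0.20)(-0.25) = 0.8525
  C_12 = −[(-0.10)(0.95) − (-0.20)(-0.10)] = 0.1150
  C_13 = (-0.10)(-0.25) − (0.95)(-0.10) = 0.1200
  C_21 = −[(0.00)(0.95) − (-0.35)(-0.25)] = 0.0875
  C_22 = (0.80)(0.95) − (-0.35)(-0.10) = 0.7250
  C_23 = −[(0.80)(-0.25) − (0.00)(-0.10)] = 0.2000
  C_31 = (0.00)(-0.20) − (-0.35)(0.95) = 0.3325
  C_32 = −[(0.80)(-0.20) − (-0.35)(-0.10)] = 0.1950
  C_33 = (0.80)(0.95) − (0.00)(-0.10) = 0.7600
det(I−A) = Σ_j (I−A)_1j·C_1j = (0.80)(0.8525) + (0.00)(0.1150) + (-0.35)(0.1200) = 0.6400
adj(I−A) = Cᵀ =
  [ 0.8525   0.0875   0.3325]
  [ 0.1150   0.7250   0.1950]
  [ 0.1200   0.2000   0.7600]
(I − A)⁻¹ = adj(I−A) / det(I−A) ≈
  [   1.3320     0.1367     0.5195]
  [   0.1797     1.1328     0.3047]
  [   0.1875     0.3125     1.1875]
The output multiplier for sector j is the column-j sum of the Leontief inverse (I − A)⁻¹ = adj(I−A) / det(I−A).
Column T of adj(I−A): (0.8525, 0.1150, 0.1200); det(I−A) = 0.6400.
m_T = (0.8525 + 0.1150 + 0.1200) / 0.6400 = 1.0875 / 0.6400 ≈ 1.699.

m_T = 1.699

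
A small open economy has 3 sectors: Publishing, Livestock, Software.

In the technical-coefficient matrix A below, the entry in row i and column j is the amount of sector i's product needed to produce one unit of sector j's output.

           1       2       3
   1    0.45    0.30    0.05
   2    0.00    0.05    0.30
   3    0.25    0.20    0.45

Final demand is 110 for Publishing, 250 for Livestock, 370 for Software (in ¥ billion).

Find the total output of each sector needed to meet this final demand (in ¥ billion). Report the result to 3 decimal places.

I − A =
  [   0.55    -0.30    -0.05]
  [   0.00     0.95    -0.30]
  [  -0.25    -0.20     0.55]
Cofactors of I−A, C_ij = (−1)^(i+j)·(minor ij) (rows/columns in the sector order above):
  C_11 = (0.95)(0.55) − (-0.30)(-0.20) = 0.4625
  C_12 = −[(0.00)(0.55) − (-0.30)(-0.25)] = 0.0750
  C_13 = (0.00)(-0.20) − (0.95)(-0.25) = 0.2375
  C_21 = −[(-0.30)(0.55) − (-0.05)(-0.20)] = 0.1750
  C_22 = (0.55)(0.55) − (-0.05)(-0.25) = 0.2900
  C_23 = −[(0.55)(-0.20) − (-0.30)(-0.25)] = 0.1850
  C_31 = (-0.30)(-0.30) − (-0.05)(0.95) = 0.1375
  C_32 = −[(0.55)(-0.30) − (-0.05)(0.00)] = 0.1650
  C_33 = (0.55)(0.95) − (-0.30)(0.00) = 0.5225
det(I−A) = Σ_j (I−A)_1j·C_1j = (0.55)(0.4625) + (-0.30)(0.0750) + (-0.05)(0.2375) = 0.2200
adj(I−A) = Cᵀ =
  [ 0.4625   0.1750   0.1375]
  [ 0.0750   0.2900   0.1650]
  [ 0.2375   0.1850   0.5225]
(I − A)⁻¹ = adj(I−A) / det(I−A) ≈
  [   2.1023     0.7955     0.6250]
  [   0.3409     1.3182     0.7500]
  [   1.0795     0.8409     2.3750]
x = (I − A)⁻¹ d = adj(I−A)·d / det(I−A), with det(I−A) = 0.2200:
  x_1 = (0.4625·110 + 0.1750·250 + 0.1375·370) / 0.2200 = 145.50 / 0.2200 ≈ 661.364
  x_2 = (0.0750·110 + 0.2900·250 + 0.1650·370) / 0.2200 = 141.80 / 0.2200 ≈ 644.545
  x_3 = (0.2375·110 + 0.1850·250 + 0.5225·370) / 0.2200 = 265.70 / 0.2200 ≈ 1207.727

x_1 = 661.364, x_2 = 644.545, x_3 = 1207.727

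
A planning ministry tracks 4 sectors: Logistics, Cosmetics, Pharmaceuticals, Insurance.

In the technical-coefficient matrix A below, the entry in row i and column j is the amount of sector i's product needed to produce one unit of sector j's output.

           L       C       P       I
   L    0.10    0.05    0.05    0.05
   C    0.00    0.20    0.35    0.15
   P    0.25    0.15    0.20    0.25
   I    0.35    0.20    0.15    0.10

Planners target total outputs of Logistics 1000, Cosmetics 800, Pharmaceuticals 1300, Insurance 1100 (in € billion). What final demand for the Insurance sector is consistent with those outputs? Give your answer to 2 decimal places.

d_I = 285.00

I − A =
  [   0.90    -0.05    -0.05    -0.05]
  [   0.00     0.80    -0.35    -0.15]
  [  -0.25    -0.15     0.80    -0.25]
  [  -0.35    -0.20    -0.15     0.90]
d = (I − A) x:
  d_L = (+0.90)·1000 + (-0.05)·800 + (-0.05)·1300 + (-0.05)·1100 = 740.00
  d_C = (+0.00)·1000 + (+0.80)·800 + (-0.35)·1300 + (-0.15)·1100 = 20.00
  d_P = (-0.25)·1000 + (-0.15)·800 + (+0.80)·1300 + (-0.25)·1100 = 395.00
  d_I = (-0.35)·1000 + (-0.20)·800 + (-0.15)·1300 + (+0.90)·1100 = 285.00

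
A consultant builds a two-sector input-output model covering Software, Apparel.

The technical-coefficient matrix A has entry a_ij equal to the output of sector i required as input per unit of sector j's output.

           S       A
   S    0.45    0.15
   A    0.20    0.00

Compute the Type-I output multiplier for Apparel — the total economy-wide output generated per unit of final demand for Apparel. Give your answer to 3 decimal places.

I − A =
  [   0.55    -0.15]
  [  -0.20     1.00]
det(I−A) = (0.55)(1.00) − (-0.15)(-0.20) = 0.5200
adj(I−A) = [[1.00, 0.15], [0.20, 0.55]]
(I − A)⁻¹ = adj(I−A) / det(I−A) ≈
  [   1.9231     0.2885]
  [   0.3846     1.0577]
The output multiplier for sector j is the column-j sum of the Leontief inverse (I − A)⁻¹ = adj(I−A) / det(I−A).
Column A of adj(I−A): (0.15, 0.55); det(I−A) = 0.5200.
m_A = (0.15 + 0.55) / 0.5200 = 0.70 / 0.5200 ≈ 1.346.

m_A = 1.346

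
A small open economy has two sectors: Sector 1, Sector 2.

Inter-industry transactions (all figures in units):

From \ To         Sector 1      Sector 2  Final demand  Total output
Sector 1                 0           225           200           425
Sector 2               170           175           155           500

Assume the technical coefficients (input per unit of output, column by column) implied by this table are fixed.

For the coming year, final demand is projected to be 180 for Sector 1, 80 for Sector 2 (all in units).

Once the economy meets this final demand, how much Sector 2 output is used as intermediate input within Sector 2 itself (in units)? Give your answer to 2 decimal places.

Technical coefficients a_ij = z_ij / X_j:
  a_11 = 0/425 = 0.00, a_21 = 170/425 = 0.40
  a_12 = 225/500 = 0.45, a_22 = 175/500 = 0.35
I − A =
  [   1.00    -0.45]
  [  -0.40     0.65]
det(I−A) = (1.00)(0.65) − (-0.45)(-0.40) = 0.4700
adj(I−A) = [[0.65, 0.45], [0.40, 1.00]]
(I − A)⁻¹ = adj(I−A) / det(I−A) ≈
  [   1.3830     0.9574]
  [   0.8511     2.1277]
First solve x = (I − A)⁻¹ d = adj(I−A)·d / det(I−A); in particular x_2 = (0.40·180 + 1.00·80) / 0.4700 = 152.00 / 0.4700 ≈ 323.4043.
Intermediate flow from 2 to 2: z_22 = a_22 · x_2 = 0.35 × 152.00 / 0.4700 = 53.20 / 0.4700 ≈ 113.19.

z_22 = 113.19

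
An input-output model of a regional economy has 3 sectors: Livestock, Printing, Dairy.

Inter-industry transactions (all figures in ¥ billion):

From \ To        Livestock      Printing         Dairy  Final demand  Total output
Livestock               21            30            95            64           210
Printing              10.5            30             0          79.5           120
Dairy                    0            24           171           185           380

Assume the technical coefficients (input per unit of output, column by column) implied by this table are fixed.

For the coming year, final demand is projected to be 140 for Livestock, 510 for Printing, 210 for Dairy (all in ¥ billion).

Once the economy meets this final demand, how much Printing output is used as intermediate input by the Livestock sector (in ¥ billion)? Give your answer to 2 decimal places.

z_PL = 26.63

Technical coefficients a_ij = z_ij / X_j:
  a_LL = 21/210 = 0.10, a_PL = 10.5/210 = 0.05, a_DL = 0/210 = 0.00
  a_LP = 30/120 = 0.25, a_PP = 30/120 = 0.25, a_DP = 24/120 = 0.20
  a_LD = 95/380 = 0.25, a_PD = 0/380 = 0.00, a_DD = 171/380 = 0.45
I − A =
  [   0.90    -0.25    -0.25]
  [  -0.05     0.75     0.00]
  [   0.00    -0.20     0.55]
Cofactors of I−A, C_ij = (−1)^(i+j)·(minor ij) (rows/columns in the sector order above):
  C_11 = (0.75)(0.55) − (0.00)(-0.20) = 0.4125
  C_12 = −[(-0.05)(0.55) − (0.00)(0.00)] = 0.0275
  C_13 = (-0.05)(-0.20) − (0.75)(0.00) = 0.0100
  C_21 = −[(-0.25)(0.55) − (-0.25)(-0.20)] = 0.1875
  C_22 = (0.90)(0.55) − (-0.25)(0.00) = 0.4950
  C_23 = −[(0.90)(-0.20) − (-0.25)(0.00)] = 0.1800
  C_31 = (-0.25)(0.00) − (-0.25)(0.75) = 0.1875
  C_32 = −[(0.90)(0.00) − (-0.25)(-0.05)] = 0.0125
  C_33 = (0.90)(0.75) − (-0.25)(-0.05) = 0.6625
det(I−A) = Σ_j (I−A)_1j·C_1j = (0.90)(0.4125) + (-0.25)(0.0275) + (-0.25)(0.0100) = 0.361875
adj(I−A) = Cᵀ =
  [ 0.4125   0.1875   0.1875]
  [ 0.0275   0.4950   0.0125]
  [ 0.0100   0.1800   0.6625]
(I − A)⁻¹ = adj(I−A) / det(I−A) ≈
  [   1.1399     0.5181     0.5181]
  [   0.0760     1.3679     0.0345]
  [   0.0276     0.4974     1.8307]
First solve x = (I − A)⁻¹ d = adj(I−A)·d / det(I−A); in particular x_L = (0.4125·140 + 0.1875·510 + 0.1875·210) / 0.361875 = 192.75 / 0.361875 ≈ 532.6425.
Intermediate flow from P to L: z_PL = a_PL · x_L = 0.05 × 192.75 / 0.361875 = 9.6375 / 0.361875 ≈ 26.63.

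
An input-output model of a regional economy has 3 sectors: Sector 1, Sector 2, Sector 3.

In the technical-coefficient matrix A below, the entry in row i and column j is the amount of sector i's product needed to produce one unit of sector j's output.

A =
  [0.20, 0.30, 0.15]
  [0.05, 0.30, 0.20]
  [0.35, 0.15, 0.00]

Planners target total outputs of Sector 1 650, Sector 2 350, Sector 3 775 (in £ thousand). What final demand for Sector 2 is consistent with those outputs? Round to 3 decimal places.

I − A =
  [   0.80    -0.30    -0.15]
  [  -0.05     0.70    -0.20]
  [  -0.35    -0.15     1.00]
d = (I − A) x:
  d_1 = (+0.80)·650 + (-0.30)·350 + (-0.15)·775 = 298.750
  d_2 = (-0.05)·650 + (+0.70)·350 + (-0.20)·775 = 57.500
  d_3 = (-0.35)·650 + (-0.15)·350 + (+1.00)·775 = 495.000

d_2 = 57.500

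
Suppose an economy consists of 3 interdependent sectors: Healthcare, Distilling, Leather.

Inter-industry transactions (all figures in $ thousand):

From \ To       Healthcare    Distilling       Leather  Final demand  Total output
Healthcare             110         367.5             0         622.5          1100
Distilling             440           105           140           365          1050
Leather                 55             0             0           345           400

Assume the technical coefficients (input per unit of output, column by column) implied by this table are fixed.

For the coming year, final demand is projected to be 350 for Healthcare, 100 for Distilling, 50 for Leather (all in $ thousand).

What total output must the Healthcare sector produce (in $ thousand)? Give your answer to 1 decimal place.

x_1 = 536.4

Technical coefficients a_ij = z_ij / X_j:
  a_11 = 110/1100 = 0.10, a_21 = 440/1100 = 0.40, a_31 = 55/1100 = 0.05
  a_12 = 367.5/1050 = 0.35, a_22 = 105/1050 = 0.10, a_32 = 0/1050 = 0.00
  a_13 = 0/400 = 0.00, a_23 = 140/400 = 0.35, a_33 = 0/400 = 0.00
I − A =
  [   0.90    -0.35     0.00]
  [  -0.40     0.90    -0.35]
  [  -0.05     0.00     1.00]
Cofactors of I−A, C_ij = (−1)^(i+j)·(minor ij) (rows/columns in the sector order above):
  C_11 = (0.90)(1.00) − (-0.35)(0.00) = 0.9000
  C_12 = −[(-0.40)(1.00) − (-0.35)(-0.05)] = 0.4175
  C_13 = (-0.40)(0.00) − (0.90)(-0.05) = 0.0450
  C_21 = −[(-0.35)(1.00) − (0.00)(0.00)] = 0.3500
  C_22 = (0.90)(1.00) − (0.00)(-0.05) = 0.9000
  C_23 = −[(0.90)(0.00) − (-0.35)(-0.05)] = 0.0175
  C_31 = (-0.35)(-0.35) − (0.00)(0.90) = 0.1225
  C_32 = −[(0.90)(-0.35) − (0.00)(-0.40)] = 0.3150
  C_33 = (0.90)(0.90) − (-0.35)(-0.40) = 0.6700
det(I−A) = Σ_j (I−A)_1j·C_1j = (0.90)(0.9000) + (-0.35)(0.4175) + (0.00)(0.0450) = 0.663875
adj(I−A) = Cᵀ =
  [ 0.9000   0.3500   0.1225]
  [ 0.4175   0.9000   0.3150]
  [ 0.0450   0.0175   0.6700]
(I − A)⁻¹ = adj(I−A) / det(I−A) ≈
  [   1.3557     0.5272     0.1845]
  [   0.6289     1.3557     0.4745]
  [   0.0678     0.0264     1.0092]
x = (I − A)⁻¹ d = adj(I−A)·d / det(I−A), with det(I−A) = 0.663875:
  x_1 = (0.9000·350 + 0.3500·100 + 0.1225·50) / 0.663875 = 356.125 / 0.663875 ≈ 536.4
  x_2 = (0.4175·350 + 0.9000·100 + 0.3150·50) / 0.663875 = 251.875 / 0.663875 ≈ 379.4
  x_3 = (0.0450·350 + 0.0175·100 + 0.6700·50) / 0.663875 = 51.00 / 0.663875 ≈ 76.8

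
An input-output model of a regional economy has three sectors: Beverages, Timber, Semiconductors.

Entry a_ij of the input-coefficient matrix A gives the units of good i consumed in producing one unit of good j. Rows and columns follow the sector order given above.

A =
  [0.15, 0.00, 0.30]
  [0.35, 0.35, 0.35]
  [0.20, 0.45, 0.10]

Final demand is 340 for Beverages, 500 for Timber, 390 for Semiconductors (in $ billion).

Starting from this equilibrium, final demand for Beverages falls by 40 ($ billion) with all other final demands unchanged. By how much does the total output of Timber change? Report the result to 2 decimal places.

Δx_T = -55.57

I − A =
  [   0.85     0.00    -0.30]
  [  -0.35     0.65    -0.35]
  [  -0.20    -0.45     0.90]
Cofactors of I−A, C_ij = (−1)^(i+j)·(minor ij) (rows/columns in the sector order above):
  C_11 = (0.65)(0.90) − (-0.35)(-0.45) = 0.4275
  C_12 = −[(-0.35)(0.90) − (-0.35)(-0.20)] = 0.3850
  C_13 = (-0.35)(-0.45) − (0.65)(-0.20) = 0.2875
  C_21 = −[(0.00)(0.90) − (-0.30)(-0.45)] = 0.1350
  C_22 = (0.85)(0.90) − (-0.30)(-0.20) = 0.7050
  C_23 = −[(0.85)(-0.45) − (0.00)(-0.20)] = 0.3825
  C_31 = (0.00)(-0.35) − (-0.30)(0.65) = 0.1950
  C_32 = −[(0.85)(-0.35) − (-0.30)(-0.35)] = 0.4025
  C_33 = (0.85)(0.65) − (0.00)(-0.35) = 0.5525
det(I−A) = Σ_j (I−A)_1j·C_1j = (0.85)(0.4275) + (0.00)(0.3850) + (-0.30)(0.2875) = 0.277125
adj(I−A) = Cᵀ =
  [ 0.4275   0.1350   0.1950]
  [ 0.3850   0.7050   0.4025]
  [ 0.2875   0.3825   0.5525]
(I − A)⁻¹ = adj(I−A) / det(I−A) ≈
  [   1.5426     0.4871     0.7037]
  [   1.3893     2.5440     1.4524]
  [   1.0374     1.3802     1.9937]
Δx = (I − A)⁻¹ Δd with Δd having -40 in the Beverages component and 0 elsewhere.
So Δx_T = L_TB · (-40), where L_TB = adj(I−A)_TB / det(I−A) = 0.3850 / 0.277125.
Δx_T = 0.3850 × (-40) / 0.277125 = -15.40 / 0.277125 ≈ -55.57.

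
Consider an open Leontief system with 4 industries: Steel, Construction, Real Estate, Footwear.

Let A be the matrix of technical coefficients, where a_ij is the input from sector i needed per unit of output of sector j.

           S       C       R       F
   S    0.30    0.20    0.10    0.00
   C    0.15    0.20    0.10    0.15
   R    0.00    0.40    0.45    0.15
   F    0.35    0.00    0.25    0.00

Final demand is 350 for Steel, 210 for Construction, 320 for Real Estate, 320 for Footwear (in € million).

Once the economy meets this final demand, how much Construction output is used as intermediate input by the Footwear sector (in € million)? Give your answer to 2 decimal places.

I − A =
  [   0.70    -0.20    -0.10     0.00]
  [  -0.15     0.80    -0.10    -0.15]
  [   0.00    -0.40     0.55    -0.15]
  [  -0.35     0.00    -0.25     1.00]
Compute the cofactors C_ij = (−1)^(i+j)·(3×3 minor ij) of I−A; the adjugate is their transpose:
adj(I−A) = Cᵀ =
  [ 0.3550   0.1425   0.1075   0.0375]
  [ 0.1110   0.3535   0.1165   0.0705]
  [ 0.1230   0.2905   0.5195   0.1215]
  [ 0.1550   0.1225   0.1675   0.2575]
det(I−A) = Σ_j (I−A)_1j·C_1j = (0.70)(0.3550) + (-0.20)(0.1110) + (-0.10)(0.1230) + (0.00)(0.1550) = 0.2140
(I − A)⁻¹ = adj(I−A) / det(I−A) ≈
  [   1.6589     0.6659     0.5023     0.1752]
  [   0.5187     1.6519     0.5444     0.3294]
  [   0.5748     1.3575     2.4276     0.5678]
  [   0.7243     0.5724     0.7827     1.2033]
First solve x = (I − A)⁻¹ d = adj(I−A)·d / det(I−A); in particular x_F = (0.1550·350 + 0.1225·210 + 0.1675·320 + 0.2575·320) / 0.2140 = 215.975 / 0.2140 ≈ 1009.2290.
Intermediate flow from C to F: z_CF = a_CF · x_F = 0.15 × 215.975 / 0.2140 = 32.39625 / 0.2140 ≈ 151.38.

z_CF = 151.38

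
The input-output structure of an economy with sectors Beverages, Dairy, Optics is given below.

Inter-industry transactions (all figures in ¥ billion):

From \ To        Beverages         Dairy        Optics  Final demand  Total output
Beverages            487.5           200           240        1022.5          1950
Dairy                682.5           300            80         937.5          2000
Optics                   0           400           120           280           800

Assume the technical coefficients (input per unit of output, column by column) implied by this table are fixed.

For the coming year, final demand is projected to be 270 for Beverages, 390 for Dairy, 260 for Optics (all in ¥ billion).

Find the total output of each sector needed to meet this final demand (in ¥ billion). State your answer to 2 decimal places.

x_1 = 661.85, x_2 = 789.18, x_3 = 491.57

Technical coefficients a_ij = z_ij / X_j:
  a_11 = 487.5/1950 = 0.25, a_21 = 682.5/1950 = 0.35, a_31 = 0/1950 = 0.00
  a_12 = 200/2000 = 0.10, a_22 = 300/2000 = 0.15, a_32 = 400/2000 = 0.20
  a_13 = 240/800 = 0.30, a_23 = 80/800 = 0.10, a_33 = 120/800 = 0.15
I − A =
  [   0.75    -0.10    -0.30]
  [  -0.35     0.85    -0.10]
  [   0.00    -0.20     0.85]
Cofactors of I−A, C_ij = (−1)^(i+j)·(minor ij) (rows/columns in the sector order above):
  C_11 = (0.85)(0.85) − (-0.10)(-0.20) = 0.7025
  C_12 = −[(-0.35)(0.85) − (-0.10)(0.00)] = 0.2975
  C_13 = (-0.35)(-0.20) − (0.85)(0.00) = 0.0700
  C_21 = −[(-0.10)(0.85) − (-0.30)(-0.20)] = 0.1450
  C_22 = (0.75)(0.85) − (-0.30)(0.00) = 0.6375
  C_23 = −[(0.75)(-0.20) − (-0.10)(0.00)] = 0.1500
  C_31 = (-0.10)(-0.10) − (-0.30)(0.85) = 0.2650
  C_32 = −[(0.75)(-0.10) − (-0.30)(-0.35)] = 0.1800
  C_33 = (0.75)(0.85) − (-0.10)(-0.35) = 0.6025
det(I−A) = Σ_j (I−A)_1j·C_1j = (0.75)(0.7025) + (-0.10)(0.2975) + (-0.30)(0.0700) = 0.476125
adj(I−A) = Cᵀ =
  [ 0.7025   0.1450   0.2650]
  [ 0.2975   0.6375   0.1800]
  [ 0.0700   0.1500   0.6025]
(I − A)⁻¹ = adj(I−A) / det(I−A) ≈
  [   1.4755     0.3045     0.5566]
  [   0.6248     1.3389     0.3781]
  [   0.1470     0.3150     1.2654]
x = (I − A)⁻¹ d = adj(I−A)·d / det(I−A), with det(I−A) = 0.476125:
  x_1 = (0.7025·270 + 0.1450·390 + 0.2650·260) / 0.476125 = 315.125 / 0.476125 ≈ 661.85
  x_2 = (0.2975·270 + 0.6375·390 + 0.1800·260) / 0.476125 = 375.75 / 0.476125 ≈ 789.18
  x_3 = (0.0700·270 + 0.1500·390 + 0.6025·260) / 0.476125 = 234.05 / 0.476125 ≈ 491.57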